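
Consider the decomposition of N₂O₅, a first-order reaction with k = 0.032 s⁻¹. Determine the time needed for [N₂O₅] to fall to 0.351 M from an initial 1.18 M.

37.89 s

Step 1: For first-order: t = ln([N₂O₅]₀/[N₂O₅])/k
Step 2: t = ln(1.18/0.351)/0.032
Step 3: t = ln(3.362)/0.032
Step 4: t = 1.212/0.032 = 37.89 s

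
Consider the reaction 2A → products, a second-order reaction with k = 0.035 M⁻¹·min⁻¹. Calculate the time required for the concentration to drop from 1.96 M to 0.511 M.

41.34 min

Step 1: For second-order: t = (1/[A] - 1/[A]₀)/k
Step 2: t = (1/0.511 - 1/1.96)/0.035
Step 3: t = (1.957 - 0.5102)/0.035
Step 4: t = 1.447/0.035 = 41.34 min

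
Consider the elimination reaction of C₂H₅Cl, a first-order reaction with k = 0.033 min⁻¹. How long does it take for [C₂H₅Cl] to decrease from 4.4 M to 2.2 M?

21 min

Step 1: For first-order: t = ln([C₂H₅Cl]₀/[C₂H₅Cl])/k
Step 2: t = ln(4.4/2.2)/0.033
Step 3: t = ln(2)/0.033
Step 4: t = 0.6931/0.033 = 21 min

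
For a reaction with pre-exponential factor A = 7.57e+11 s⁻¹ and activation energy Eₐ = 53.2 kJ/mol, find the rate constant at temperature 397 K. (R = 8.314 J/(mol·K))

7.57e+04 s⁻¹

Step 1: Use the Arrhenius equation: k = A × exp(-Eₐ/RT)
Step 2: Convert Eₐ to J/mol: 53.2 kJ/mol = 53200 J/mol
Step 3: Calculate the exponent: -Eₐ/(RT) = -53200/(8.314 × 397) = -16.11800
Step 4: k = 7.57e+11 × exp(-16.11800)
Step 5: k = 7.57e+11 × 1.00010e-07 = 7.5708e+04 s⁻¹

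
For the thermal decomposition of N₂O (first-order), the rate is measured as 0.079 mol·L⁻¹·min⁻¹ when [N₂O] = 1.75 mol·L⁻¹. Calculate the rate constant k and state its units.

0.04514 min⁻¹

Step 1: rate = k[N₂O]^1, so k = rate / [N₂O]^1.
Step 2: k = 0.079 / (1.75)^1 = 0.079 / 1.75.
Step 3: k = 0.04514 min⁻¹.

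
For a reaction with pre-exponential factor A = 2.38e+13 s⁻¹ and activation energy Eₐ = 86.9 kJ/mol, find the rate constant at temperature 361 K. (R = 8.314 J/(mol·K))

6.34e+00 s⁻¹

Step 1: Use the Arrhenius equation: k = A × exp(-Eₐ/RT)
Step 2: Convert Eₐ to J/mol: 86.9 kJ/mol = 86900 J/mol
Step 3: Calculate the exponent: -Eₐ/(RT) = -86900/(8.314 × 361) = -28.95360
Step 4: k = 2.38e+13 × exp(-28.95360)
Step 5: k = 2.38e+13 × 2.66447e-13 = 6.3414e+00 s⁻¹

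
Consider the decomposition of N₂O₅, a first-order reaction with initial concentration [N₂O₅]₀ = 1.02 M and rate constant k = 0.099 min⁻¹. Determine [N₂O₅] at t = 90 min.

0.0001377 M

Step 1: For a first-order reaction: [N₂O₅] = [N₂O₅]₀ × e^(-kt)
Step 2: [N₂O₅] = 1.02 × e^(-0.099 × 90)
Step 3: [N₂O₅] = 1.02 × e^(-8.91)
Step 4: [N₂O₅] = 1.02 × 0.000135032 = 0.0001377 M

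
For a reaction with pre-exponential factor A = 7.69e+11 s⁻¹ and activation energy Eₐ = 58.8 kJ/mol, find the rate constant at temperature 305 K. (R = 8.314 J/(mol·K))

6.54e+01 s⁻¹

Step 1: Use the Arrhenius equation: k = A × exp(-Eₐ/RT)
Step 2: Convert Eₐ to J/mol: 58.8 kJ/mol = 58800 J/mol
Step 3: Calculate the exponent: -Eₐ/(RT) = -58800/(8.314 × 305) = -23.18822
Step 4: k = 7.69e+11 × exp(-23.18822)
Step 5: k = 7.69e+11 × 8.50127e-11 = 6.5375e+01 s⁻¹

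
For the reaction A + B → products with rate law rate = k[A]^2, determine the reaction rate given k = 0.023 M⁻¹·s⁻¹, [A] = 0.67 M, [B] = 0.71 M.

0.01032 M/s

Step 1: The rate law is rate = k[A]^2
Step 2: Note that the rate does not depend on [B] (zero order in B).
Step 3: rate = 0.023 × (0.67)^2 = 0.0103247 M/s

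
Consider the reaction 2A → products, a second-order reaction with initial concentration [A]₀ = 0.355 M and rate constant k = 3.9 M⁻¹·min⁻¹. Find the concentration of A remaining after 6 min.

0.03814 M

Step 1: For a second-order reaction: 1/[A] = 1/[A]₀ + kt
Step 2: 1/[A] = 1/0.355 + 3.9 × 6
Step 3: 1/[A] = 2.817 + 23.4 = 26.22
Step 4: [A] = 1/26.22 = 0.03814 M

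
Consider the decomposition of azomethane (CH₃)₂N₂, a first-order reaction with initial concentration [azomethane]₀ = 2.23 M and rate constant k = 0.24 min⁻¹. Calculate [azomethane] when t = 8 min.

0.3269 M

Step 1: For a first-order reaction: [azomethane] = [azomethane]₀ × e^(-kt)
Step 2: [azomethane] = 2.23 × e^(-0.24 × 8)
Step 3: [azomethane] = 2.23 × e^(-1.92)
Step 4: [azomethane] = 2.23 × 0.146607 = 0.3269 M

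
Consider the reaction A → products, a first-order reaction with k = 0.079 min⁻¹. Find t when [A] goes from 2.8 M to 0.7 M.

17.55 min

Step 1: For first-order: t = ln([A]₀/[A])/k
Step 2: t = ln(2.8/0.7)/0.079
Step 3: t = ln(4)/0.079
Step 4: t = 1.386/0.079 = 17.55 min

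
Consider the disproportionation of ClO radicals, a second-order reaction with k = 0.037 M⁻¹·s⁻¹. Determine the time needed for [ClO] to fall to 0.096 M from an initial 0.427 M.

218.2 s

Step 1: For second-order: t = (1/[ClO] - 1/[ClO]₀)/k
Step 2: t = (1/0.096 - 1/0.427)/0.037
Step 3: t = (10.42 - 2.342)/0.037
Step 4: t = 8.075/0.037 = 218.2 s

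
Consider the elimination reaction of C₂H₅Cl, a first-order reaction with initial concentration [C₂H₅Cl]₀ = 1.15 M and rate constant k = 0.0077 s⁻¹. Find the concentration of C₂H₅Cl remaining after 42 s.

0.8322 M

Step 1: For a first-order reaction: [C₂H₅Cl] = [C₂H₅Cl]₀ × e^(-kt)
Step 2: [C₂H₅Cl] = 1.15 × e^(-0.0077 × 42)
Step 3: [C₂H₅Cl] = 1.15 × e^(-0.3234)
Step 4: [C₂H₅Cl] = 1.15 × 0.723684 = 0.8322 M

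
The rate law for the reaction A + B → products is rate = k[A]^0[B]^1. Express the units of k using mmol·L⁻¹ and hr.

hr⁻¹

Step 1: Overall order = 0 + 1 = 1.
Step 2: rate has units mmol·L⁻¹·hr⁻¹; [A]^0[B]^1 has units (mmol·L⁻¹)^1.
Step 3: k = rate/([A]^0[B]^1), so units of k = (mmol·L⁻¹)^(1-1)·hr⁻¹ = hr⁻¹.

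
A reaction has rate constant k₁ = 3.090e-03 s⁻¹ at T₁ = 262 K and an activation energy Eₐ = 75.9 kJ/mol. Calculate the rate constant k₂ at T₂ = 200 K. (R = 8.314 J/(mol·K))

6.293e-08 s⁻¹

Step 1: Use the two-temperature Arrhenius form: ln(k₂/k₁) = -Eₐ/R × (1/T₂ - 1/T₁)
Step 2: Convert Eₐ to J/mol: 75.9 kJ/mol = 75900 J/mol
Step 3: 1/T₂ - 1/T₁ = 1/200 - 1/262 = 1.183206e-03 K⁻¹
Step 4: ln(k₂/k₁) = -75900/8.314 × 1.183206e-03 = -10.80170
Step 5: k₂ = k₁ × exp(-10.80170) = 3.090e-03 × 2.03649e-05 = 6.293e-08 s⁻¹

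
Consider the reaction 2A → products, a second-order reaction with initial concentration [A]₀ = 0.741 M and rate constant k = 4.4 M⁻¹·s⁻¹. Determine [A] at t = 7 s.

0.0311 M

Step 1: For a second-order reaction: 1/[A] = 1/[A]₀ + kt
Step 2: 1/[A] = 1/0.741 + 4.4 × 7
Step 3: 1/[A] = 1.35 + 30.8 = 32.15
Step 4: [A] = 1/32.15 = 0.0311 M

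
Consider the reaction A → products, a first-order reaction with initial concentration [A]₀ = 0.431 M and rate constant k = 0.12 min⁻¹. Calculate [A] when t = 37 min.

0.005084 M

Step 1: For a first-order reaction: [A] = [A]₀ × e^(-kt)
Step 2: [A] = 0.431 × e^(-0.12 × 37)
Step 3: [A] = 0.431 × e^(-4.44)
Step 4: [A] = 0.431 × 0.0117959 = 0.005084 M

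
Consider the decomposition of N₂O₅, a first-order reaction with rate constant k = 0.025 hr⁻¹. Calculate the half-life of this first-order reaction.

27.73 hr

Step 1: For a first-order reaction, t₁/₂ = ln(2)/k
Step 2: t₁/₂ = ln(2)/0.025
Step 3: t₁/₂ = 0.6931/0.025 = 27.73 hr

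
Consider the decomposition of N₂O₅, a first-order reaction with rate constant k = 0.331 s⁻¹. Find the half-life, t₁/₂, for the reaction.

2.094 s

Step 1: For a first-order reaction, t₁/₂ = ln(2)/k
Step 2: t₁/₂ = ln(2)/0.331
Step 3: t₁/₂ = 0.6931/0.331 = 2.094 s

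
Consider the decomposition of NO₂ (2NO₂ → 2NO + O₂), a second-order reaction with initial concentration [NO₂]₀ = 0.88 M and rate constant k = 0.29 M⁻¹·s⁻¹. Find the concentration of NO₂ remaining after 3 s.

0.4984 M

Step 1: For a second-order reaction: 1/[NO₂] = 1/[NO₂]₀ + kt
Step 2: 1/[NO₂] = 1/0.88 + 0.29 × 3
Step 3: 1/[NO₂] = 1.136 + 0.87 = 2.006
Step 4: [NO₂] = 1/2.006 = 0.4984 M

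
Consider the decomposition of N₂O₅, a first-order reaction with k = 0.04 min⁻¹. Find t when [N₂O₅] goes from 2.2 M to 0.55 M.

34.66 min

Step 1: For first-order: t = ln([N₂O₅]₀/[N₂O₅])/k
Step 2: t = ln(2.2/0.55)/0.04
Step 3: t = ln(4)/0.04
Step 4: t = 1.386/0.04 = 34.66 min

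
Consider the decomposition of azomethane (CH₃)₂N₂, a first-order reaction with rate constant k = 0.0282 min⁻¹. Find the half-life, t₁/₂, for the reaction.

24.58 min

Step 1: For a first-order reaction, t₁/₂ = ln(2)/k
Step 2: t₁/₂ = ln(2)/0.0282
Step 3: t₁/₂ = 0.6931/0.0282 = 24.58 min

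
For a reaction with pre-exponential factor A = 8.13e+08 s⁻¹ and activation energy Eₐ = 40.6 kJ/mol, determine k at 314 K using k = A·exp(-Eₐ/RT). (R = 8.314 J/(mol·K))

1.43e+02 s⁻¹

Step 1: Use the Arrhenius equation: k = A × exp(-Eₐ/RT)
Step 2: Convert Eₐ to J/mol: 40.6 kJ/mol = 40600 J/mol
Step 3: Calculate the exponent: -Eₐ/(RT) = -40600/(8.314 × 314) = -15.55200
Step 4: k = 8.13e+08 × exp(-15.55200)
Step 5: k = 8.13e+08 × 1.76138e-07 = 1.4320e+02 s⁻¹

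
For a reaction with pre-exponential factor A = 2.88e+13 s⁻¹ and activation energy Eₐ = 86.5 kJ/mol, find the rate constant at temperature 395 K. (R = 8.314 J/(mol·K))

1.05e+02 s⁻¹

Step 1: Use the Arrhenius equation: k = A × exp(-Eₐ/RT)
Step 2: Convert Eₐ to J/mol: 86.5 kJ/mol = 86500 J/mol
Step 3: Calculate the exponent: -Eₐ/(RT) = -86500/(8.314 × 395) = -26.33959
Step 4: k = 2.88e+13 × exp(-26.33959)
Step 5: k = 2.88e+13 × 3.63799e-12 = 1.0477e+02 s⁻¹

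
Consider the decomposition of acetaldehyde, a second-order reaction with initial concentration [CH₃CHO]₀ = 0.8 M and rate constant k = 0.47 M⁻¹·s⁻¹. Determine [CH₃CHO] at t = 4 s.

0.3195 M

Step 1: For a second-order reaction: 1/[CH₃CHO] = 1/[CH₃CHO]₀ + kt
Step 2: 1/[CH₃CHO] = 1/0.8 + 0.47 × 4
Step 3: 1/[CH₃CHO] = 1.25 + 1.88 = 3.13
Step 4: [CH₃CHO] = 1/3.13 = 0.3195 M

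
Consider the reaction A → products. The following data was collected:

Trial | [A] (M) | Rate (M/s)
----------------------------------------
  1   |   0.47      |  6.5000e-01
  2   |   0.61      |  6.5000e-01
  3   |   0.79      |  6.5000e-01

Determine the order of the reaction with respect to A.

zeroth order (0)

Step 1: Compare trials - when concentration changes, rate stays constant.
Step 2: rate₂/rate₁ = 6.5000e-01/6.5000e-01 = 1
Step 3: [A]₂/[A]₁ = 0.61/0.47 = 1.298
Step 4: Since rate ratio ≈ (conc ratio)^0, the reaction is zeroth order.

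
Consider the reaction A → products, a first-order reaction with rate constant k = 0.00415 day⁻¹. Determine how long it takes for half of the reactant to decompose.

167 day

Step 1: For a first-order reaction, t₁/₂ = ln(2)/k
Step 2: t₁/₂ = ln(2)/0.00415
Step 3: t₁/₂ = 0.6931/0.00415 = 167 day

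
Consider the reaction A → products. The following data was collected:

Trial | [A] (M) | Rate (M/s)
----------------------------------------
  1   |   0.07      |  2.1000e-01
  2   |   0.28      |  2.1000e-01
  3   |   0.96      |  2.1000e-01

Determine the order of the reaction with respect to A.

zeroth order (0)

Step 1: Compare trials - when concentration changes, rate stays constant.
Step 2: rate₂/rate₁ = 2.1000e-01/2.1000e-01 = 1
Step 3: [A]₂/[A]₁ = 0.28/0.07 = 4
Step 4: Since rate ratio ≈ (conc ratio)^0, the reaction is zeroth order.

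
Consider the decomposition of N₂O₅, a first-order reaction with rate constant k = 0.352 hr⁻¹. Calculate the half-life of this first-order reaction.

1.969 hr

Step 1: For a first-order reaction, t₁/₂ = ln(2)/k
Step 2: t₁/₂ = ln(2)/0.352
Step 3: t₁/₂ = 0.6931/0.352 = 1.969 hr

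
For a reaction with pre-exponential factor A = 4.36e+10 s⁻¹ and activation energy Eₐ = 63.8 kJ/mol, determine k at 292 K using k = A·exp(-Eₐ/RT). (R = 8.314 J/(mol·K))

1.68e-01 s⁻¹

Step 1: Use the Arrhenius equation: k = A × exp(-Eₐ/RT)
Step 2: Convert Eₐ to J/mol: 63.8 kJ/mol = 63800 J/mol
Step 3: Calculate the exponent: -Eₐ/(RT) = -63800/(8.314 × 292) = -26.28015
Step 4: k = 4.36e+10 × exp(-26.28015)
Step 5: k = 4.36e+10 × 3.86079e-12 = 1.6833e-01 s⁻¹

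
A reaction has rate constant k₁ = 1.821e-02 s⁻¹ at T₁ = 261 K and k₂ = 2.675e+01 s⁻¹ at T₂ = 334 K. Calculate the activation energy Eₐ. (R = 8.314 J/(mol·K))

72.4 kJ/mol

Step 1: Use the two-temperature Arrhenius form: ln(k₂/k₁) = -Eₐ/R × (1/T₂ - 1/T₁)
Step 2: ln(k₂/k₁) = ln(2.675e+01/1.821e-02) = ln(1468.97) = 7.29232
Step 3: 1/T₂ - 1/T₁ = 1/334 - 1/261 = -8.374056e-04 K⁻¹
Step 4: Eₐ = -R × ln(k₂/k₁) / (1/T₂ - 1/T₁) = -8.314 × 7.29232 / -8.374056e-04
Step 5: Eₐ = 7.2400e+04 J/mol = 72.4 kJ/mol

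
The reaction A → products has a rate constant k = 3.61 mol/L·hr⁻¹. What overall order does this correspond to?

zeroth order (0)

Step 1: The units of k for an nth-order reaction are (concentration)^(1-n)·(time)⁻¹.
Step 2: Here k has units mol/L·hr⁻¹, so the concentration exponent is 1.
Step 3: 1 - n = 1 ⇒ n = 0. The reaction is zeroth order.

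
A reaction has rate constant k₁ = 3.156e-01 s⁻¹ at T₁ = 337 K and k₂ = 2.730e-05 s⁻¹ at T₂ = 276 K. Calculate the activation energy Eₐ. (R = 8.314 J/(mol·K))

118.6 kJ/mol

Step 1: Use the two-temperature Arrhenius form: ln(k₂/k₁) = -Eₐ/R × (1/T₂ - 1/T₁)
Step 2: ln(k₂/k₁) = ln(2.730e-05/3.156e-01) = ln(8.65019e-05) = -9.35534
Step 3: 1/T₂ - 1/T₁ = 1/276 - 1/337 = 6.558294e-04 K⁻¹
Step 4: Eₐ = -R × ln(k₂/k₁) / (1/T₂ - 1/T₁) = -8.314 × -9.35534 / 6.558294e-04
Step 5: Eₐ = 1.1860e+05 J/mol = 118.6 kJ/mol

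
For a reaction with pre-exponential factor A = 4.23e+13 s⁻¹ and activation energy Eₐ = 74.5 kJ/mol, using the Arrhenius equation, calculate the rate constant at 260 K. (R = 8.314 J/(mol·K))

4.56e-02 s⁻¹

Step 1: Use the Arrhenius equation: k = A × exp(-Eₐ/RT)
Step 2: Convert Eₐ to J/mol: 74.5 kJ/mol = 74500 J/mol
Step 3: Calculate the exponent: -Eₐ/(RT) = -74500/(8.314 × 260) = -34.46457
Step 4: k = 4.23e+13 × exp(-34.46457)
Step 5: k = 4.23e+13 × 1.07703e-15 = 4.5558e-02 s⁻¹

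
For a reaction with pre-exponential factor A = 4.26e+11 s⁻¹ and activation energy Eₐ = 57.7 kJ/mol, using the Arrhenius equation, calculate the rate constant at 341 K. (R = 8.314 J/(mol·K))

6.17e+02 s⁻¹

Step 1: Use the Arrhenius equation: k = A × exp(-Eₐ/RT)
Step 2: Convert Eₐ to J/mol: 57.7 kJ/mol = 57700 J/mol
Step 3: Calculate the exponent: -Eₐ/(RT) = -57700/(8.314 × 341) = -20.35220
Step 4: k = 4.26e+11 × exp(-20.35220)
Step 5: k = 4.26e+11 × 1.44928e-09 = 6.1739e+02 s⁻¹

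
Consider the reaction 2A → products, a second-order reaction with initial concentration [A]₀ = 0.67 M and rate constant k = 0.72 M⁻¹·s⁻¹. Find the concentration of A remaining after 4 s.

0.2287 M

Step 1: For a second-order reaction: 1/[A] = 1/[A]₀ + kt
Step 2: 1/[A] = 1/0.67 + 0.72 × 4
Step 3: 1/[A] = 1.493 + 2.88 = 4.373
Step 4: [A] = 1/4.373 = 0.2287 M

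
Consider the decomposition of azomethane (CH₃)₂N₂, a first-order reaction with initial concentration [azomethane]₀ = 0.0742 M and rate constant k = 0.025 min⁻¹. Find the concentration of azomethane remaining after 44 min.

0.0247 M

Step 1: For a first-order reaction: [azomethane] = [azomethane]₀ × e^(-kt)
Step 2: [azomethane] = 0.0742 × e^(-0.025 × 44)
Step 3: [azomethane] = 0.0742 × e^(-1.1)
Step 4: [azomethane] = 0.0742 × 0.332871 = 0.0247 M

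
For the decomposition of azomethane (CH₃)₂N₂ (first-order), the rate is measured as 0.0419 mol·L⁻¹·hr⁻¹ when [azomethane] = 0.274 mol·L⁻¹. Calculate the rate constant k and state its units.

0.1529 hr⁻¹

Step 1: rate = k[azomethane]^1, so k = rate / [azomethane]^1.
Step 2: k = 0.0419 / (0.274)^1 = 0.0419 / 0.274.
Step 3: k = 0.1529 hr⁻¹.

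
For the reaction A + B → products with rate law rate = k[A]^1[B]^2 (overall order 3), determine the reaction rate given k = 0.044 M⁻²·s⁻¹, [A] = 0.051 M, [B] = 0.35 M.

0.0002749 M/s

Step 1: The rate law is rate = k[A]^1[B]^2, overall order = 1+2 = 3
Step 2: Substitute values: rate = 0.044 × (0.051)^1 × (0.35)^2
Step 3: rate = 0.044 × 0.051 × 0.1225 = 0.00027489 M/s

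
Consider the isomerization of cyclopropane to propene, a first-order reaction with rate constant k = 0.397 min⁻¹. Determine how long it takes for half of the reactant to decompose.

1.746 min

Step 1: For a first-order reaction, t₁/₂ = ln(2)/k
Step 2: t₁/₂ = ln(2)/0.397
Step 3: t₁/₂ = 0.6931/0.397 = 1.746 min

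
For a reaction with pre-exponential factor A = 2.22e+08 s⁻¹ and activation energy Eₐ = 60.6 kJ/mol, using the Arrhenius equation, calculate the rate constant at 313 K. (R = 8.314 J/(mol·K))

1.71e-02 s⁻¹

Step 1: Use the Arrhenius equation: k = A × exp(-Eₐ/RT)
Step 2: Convert Eₐ to J/mol: 60.6 kJ/mol = 60600 J/mol
Step 3: Calculate the exponent: -Eₐ/(RT) = -60600/(8.314 × 313) = -23.28725
Step 4: k = 2.22e+08 × exp(-23.28725)
Step 5: k = 2.22e+08 × 7.69974e-11 = 1.7093e-02 s⁻¹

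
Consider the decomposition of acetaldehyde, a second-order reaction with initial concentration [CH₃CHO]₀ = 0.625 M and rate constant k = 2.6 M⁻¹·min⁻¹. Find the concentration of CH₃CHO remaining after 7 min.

0.05051 M

Step 1: For a second-order reaction: 1/[CH₃CHO] = 1/[CH₃CHO]₀ + kt
Step 2: 1/[CH₃CHO] = 1/0.625 + 2.6 × 7
Step 3: 1/[CH₃CHO] = 1.6 + 18.2 = 19.8
Step 4: [CH₃CHO] = 1/19.8 = 0.05051 M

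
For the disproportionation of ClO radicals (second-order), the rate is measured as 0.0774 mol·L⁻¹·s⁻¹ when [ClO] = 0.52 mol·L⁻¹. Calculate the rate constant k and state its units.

0.2862 (mol·L⁻¹)⁻¹·s⁻¹

Step 1: rate = k[ClO]^2, so k = rate / [ClO]^2.
Step 2: k = 0.0774 / (0.52)^2 = 0.0774 / 0.2704.
Step 3: k = 0.2862 (mol·L⁻¹)⁻¹·s⁻¹.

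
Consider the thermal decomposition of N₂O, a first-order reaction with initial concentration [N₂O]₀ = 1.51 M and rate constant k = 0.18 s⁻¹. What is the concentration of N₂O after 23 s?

0.02404 M

Step 1: For a first-order reaction: [N₂O] = [N₂O]₀ × e^(-kt)
Step 2: [N₂O] = 1.51 × e^(-0.18 × 23)
Step 3: [N₂O] = 1.51 × e^(-4.14)
Step 4: [N₂O] = 1.51 × 0.0159229 = 0.02404 M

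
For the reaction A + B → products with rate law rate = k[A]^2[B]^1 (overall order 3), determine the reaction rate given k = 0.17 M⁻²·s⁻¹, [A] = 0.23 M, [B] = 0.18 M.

0.001619 M/s

Step 1: The rate law is rate = k[A]^2[B]^1, overall order = 2+1 = 3
Step 2: Substitute values: rate = 0.17 × (0.23)^2 × (0.18)^1
Step 3: rate = 0.17 × 0.0529 × 0.18 = 0.00161874 M/s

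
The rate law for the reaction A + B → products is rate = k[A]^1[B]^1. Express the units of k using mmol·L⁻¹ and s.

(mmol·L⁻¹)⁻¹·s⁻¹

Step 1: Overall order = 1 + 1 = 2.
Step 2: rate has units mmol·L⁻¹·s⁻¹; [A]^1[B]^1 has units (mmol·L⁻¹)^2.
Step 3: k = rate/([A]^1[B]^1), so units of k = (mmol·L⁻¹)^(1-2)·s⁻¹ = (mmol·L⁻¹)⁻¹·s⁻¹.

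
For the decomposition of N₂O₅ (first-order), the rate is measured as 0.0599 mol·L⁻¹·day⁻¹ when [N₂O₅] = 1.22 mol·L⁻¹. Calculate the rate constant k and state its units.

0.0491 day⁻¹

Step 1: rate = k[N₂O₅]^1, so k = rate / [N₂O₅]^1.
Step 2: k = 0.0599 / (1.22)^1 = 0.0599 / 1.22.
Step 3: k = 0.0491 day⁻¹.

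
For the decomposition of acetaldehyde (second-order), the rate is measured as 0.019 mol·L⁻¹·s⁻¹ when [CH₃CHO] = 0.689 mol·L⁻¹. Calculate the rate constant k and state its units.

0.04002 (mol·L⁻¹)⁻¹·s⁻¹

Step 1: rate = k[CH₃CHO]^2, so k = rate / [CH₃CHO]^2.
Step 2: k = 0.019 / (0.689)^2 = 0.019 / 0.4747.
Step 3: k = 0.04002 (mol·L⁻¹)⁻¹·s⁻¹.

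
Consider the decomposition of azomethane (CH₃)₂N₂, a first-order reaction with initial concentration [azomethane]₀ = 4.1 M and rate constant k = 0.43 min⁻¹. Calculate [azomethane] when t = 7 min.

0.2021 M

Step 1: For a first-order reaction: [azomethane] = [azomethane]₀ × e^(-kt)
Step 2: [azomethane] = 4.1 × e^(-0.43 × 7)
Step 3: [azomethane] = 4.1 × e^(-3.01)
Step 4: [azomethane] = 4.1 × 0.0492917 = 0.2021 M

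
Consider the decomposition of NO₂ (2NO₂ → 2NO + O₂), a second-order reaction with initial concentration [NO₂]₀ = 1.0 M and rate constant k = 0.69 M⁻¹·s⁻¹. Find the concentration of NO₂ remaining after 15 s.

0.08811 M

Step 1: For a second-order reaction: 1/[NO₂] = 1/[NO₂]₀ + kt
Step 2: 1/[NO₂] = 1/1.0 + 0.69 × 15
Step 3: 1/[NO₂] = 1 + 10.35 = 11.35
Step 4: [NO₂] = 1/11.35 = 0.08811 M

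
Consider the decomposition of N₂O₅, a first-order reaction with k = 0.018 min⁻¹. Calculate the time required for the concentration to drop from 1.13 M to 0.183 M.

101.1 min

Step 1: For first-order: t = ln([N₂O₅]₀/[N₂O₅])/k
Step 2: t = ln(1.13/0.183)/0.018
Step 3: t = ln(6.175)/0.018
Step 4: t = 1.82/0.018 = 101.1 min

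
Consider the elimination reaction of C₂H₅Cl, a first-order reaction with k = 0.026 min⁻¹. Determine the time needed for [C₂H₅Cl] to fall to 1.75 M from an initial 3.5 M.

26.66 min

Step 1: For first-order: t = ln([C₂H₅Cl]₀/[C₂H₅Cl])/k
Step 2: t = ln(3.5/1.75)/0.026
Step 3: t = ln(2)/0.026
Step 4: t = 0.6931/0.026 = 26.66 min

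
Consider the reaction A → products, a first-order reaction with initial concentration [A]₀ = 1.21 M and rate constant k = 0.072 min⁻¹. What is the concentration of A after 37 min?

0.0843 M

Step 1: For a first-order reaction: [A] = [A]₀ × e^(-kt)
Step 2: [A] = 1.21 × e^(-0.072 × 37)
Step 3: [A] = 1.21 × e^(-2.664)
Step 4: [A] = 1.21 × 0.069669 = 0.0843 M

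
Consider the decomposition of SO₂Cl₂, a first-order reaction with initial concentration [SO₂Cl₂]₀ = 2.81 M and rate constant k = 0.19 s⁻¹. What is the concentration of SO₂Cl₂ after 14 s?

0.1966 M

Step 1: For a first-order reaction: [SO₂Cl₂] = [SO₂Cl₂]₀ × e^(-kt)
Step 2: [SO₂Cl₂] = 2.81 × e^(-0.19 × 14)
Step 3: [SO₂Cl₂] = 2.81 × e^(-2.66)
Step 4: [SO₂Cl₂] = 2.81 × 0.0699482 = 0.1966 M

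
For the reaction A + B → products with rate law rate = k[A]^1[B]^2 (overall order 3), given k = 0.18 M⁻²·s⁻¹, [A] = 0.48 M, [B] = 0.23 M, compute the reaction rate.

0.004571 M/s

Step 1: The rate law is rate = k[A]^1[B]^2, overall order = 1+2 = 3
Step 2: Substitute values: rate = 0.18 × (0.48)^1 × (0.23)^2
Step 3: rate = 0.18 × 0.48 × 0.0529 = 0.00457056 M/s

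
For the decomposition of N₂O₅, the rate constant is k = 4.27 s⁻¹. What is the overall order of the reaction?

first order (1)

Step 1: The units of k for an nth-order reaction are (concentration)^(1-n)·(time)⁻¹.
Step 2: Here k has units s⁻¹, so the concentration exponent is 0.
Step 3: 1 - n = 0 ⇒ n = 1. The reaction is first order.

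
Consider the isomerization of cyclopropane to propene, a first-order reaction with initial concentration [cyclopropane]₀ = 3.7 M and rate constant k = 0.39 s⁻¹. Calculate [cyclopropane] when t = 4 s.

0.7775 M

Step 1: For a first-order reaction: [cyclopropane] = [cyclopropane]₀ × e^(-kt)
Step 2: [cyclopropane] = 3.7 × e^(-0.39 × 4)
Step 3: [cyclopropane] = 3.7 × e^(-1.56)
Step 4: [cyclopropane] = 3.7 × 0.210136 = 0.7775 M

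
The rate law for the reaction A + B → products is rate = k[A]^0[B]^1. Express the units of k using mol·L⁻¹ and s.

s⁻¹

Step 1: Overall order = 0 + 1 = 1.
Step 2: rate has units mol·L⁻¹·s⁻¹; [A]^0[B]^1 has units (mol·L⁻¹)^1.
Step 3: k = rate/([A]^0[B]^1), so units of k = (mol·L⁻¹)^(1-1)·s⁻¹ = s⁻¹.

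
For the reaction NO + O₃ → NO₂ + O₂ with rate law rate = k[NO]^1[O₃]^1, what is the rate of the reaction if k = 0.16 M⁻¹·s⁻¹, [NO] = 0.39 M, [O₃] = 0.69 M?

0.04306 M/s

Step 1: The rate law is rate = k[NO]^1[O₃]^1
Step 2: Substitute: rate = 0.16 × (0.39)^1 × (0.69)^1
Step 3: rate = 0.16 × 0.39 × 0.69 = 0.043056 M/s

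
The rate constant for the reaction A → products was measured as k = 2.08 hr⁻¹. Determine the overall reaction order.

first order (1)

Step 1: The units of k for an nth-order reaction are (concentration)^(1-n)·(time)⁻¹.
Step 2: Here k has units hr⁻¹, so the concentration exponent is 0.
Step 3: 1 - n = 0 ⇒ n = 1. The reaction is first order.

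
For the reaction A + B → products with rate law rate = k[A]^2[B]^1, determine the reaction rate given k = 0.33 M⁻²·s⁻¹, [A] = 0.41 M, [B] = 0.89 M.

0.04937 M/s

Step 1: The rate law is rate = k[A]^2[B]^1
Step 2: Substitute: rate = 0.33 × (0.41)^2 × (0.89)^1
Step 3: rate = 0.33 × 0.1681 × 0.89 = 0.049371 M/s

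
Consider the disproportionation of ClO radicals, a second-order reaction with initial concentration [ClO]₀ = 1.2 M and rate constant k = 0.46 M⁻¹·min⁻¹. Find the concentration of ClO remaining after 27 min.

0.07545 M

Step 1: For a second-order reaction: 1/[ClO] = 1/[ClO]₀ + kt
Step 2: 1/[ClO] = 1/1.2 + 0.46 × 27
Step 3: 1/[ClO] = 0.8333 + 12.42 = 13.25
Step 4: [ClO] = 1/13.25 = 0.07545 M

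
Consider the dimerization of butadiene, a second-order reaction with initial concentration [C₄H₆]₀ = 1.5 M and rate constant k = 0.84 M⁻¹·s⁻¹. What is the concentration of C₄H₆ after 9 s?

0.1216 M

Step 1: For a second-order reaction: 1/[C₄H₆] = 1/[C₄H₆]₀ + kt
Step 2: 1/[C₄H₆] = 1/1.5 + 0.84 × 9
Step 3: 1/[C₄H₆] = 0.6667 + 7.56 = 8.227
Step 4: [C₄H₆] = 1/8.227 = 0.1216 M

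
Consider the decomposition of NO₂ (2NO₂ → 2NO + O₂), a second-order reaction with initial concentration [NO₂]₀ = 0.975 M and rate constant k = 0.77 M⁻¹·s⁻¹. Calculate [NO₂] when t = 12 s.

0.09741 M

Step 1: For a second-order reaction: 1/[NO₂] = 1/[NO₂]₀ + kt
Step 2: 1/[NO₂] = 1/0.975 + 0.77 × 12
Step 3: 1/[NO₂] = 1.026 + 9.24 = 10.27
Step 4: [NO₂] = 1/10.27 = 0.09741 M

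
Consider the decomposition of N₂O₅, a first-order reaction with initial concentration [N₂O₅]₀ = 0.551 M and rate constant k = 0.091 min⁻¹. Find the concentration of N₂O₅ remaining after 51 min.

0.005316 M

Step 1: For a first-order reaction: [N₂O₅] = [N₂O₅]₀ × e^(-kt)
Step 2: [N₂O₅] = 0.551 × e^(-0.091 × 51)
Step 3: [N₂O₅] = 0.551 × e^(-4.641)
Step 4: [N₂O₅] = 0.551 × 0.00964804 = 0.005316 M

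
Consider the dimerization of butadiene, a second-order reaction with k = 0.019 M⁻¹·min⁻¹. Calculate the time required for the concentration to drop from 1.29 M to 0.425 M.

83.04 min

Step 1: For second-order: t = (1/[C₄H₆] - 1/[C₄H₆]₀)/k
Step 2: t = (1/0.425 - 1/1.29)/0.019
Step 3: t = (2.353 - 0.7752)/0.019
Step 4: t = 1.578/0.019 = 83.04 min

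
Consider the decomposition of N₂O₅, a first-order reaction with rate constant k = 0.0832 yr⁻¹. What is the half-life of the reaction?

8.331 yr

Step 1: For a first-order reaction, t₁/₂ = ln(2)/k
Step 2: t₁/₂ = ln(2)/0.0832
Step 3: t₁/₂ = 0.6931/0.0832 = 8.331 yr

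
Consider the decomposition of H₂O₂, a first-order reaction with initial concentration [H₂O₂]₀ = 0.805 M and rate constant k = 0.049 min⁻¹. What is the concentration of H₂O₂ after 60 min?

0.04256 M

Step 1: For a first-order reaction: [H₂O₂] = [H₂O₂]₀ × e^(-kt)
Step 2: [H₂O₂] = 0.805 × e^(-0.049 × 60)
Step 3: [H₂O₂] = 0.805 × e^(-2.94)
Step 4: [H₂O₂] = 0.805 × 0.0528657 = 0.04256 M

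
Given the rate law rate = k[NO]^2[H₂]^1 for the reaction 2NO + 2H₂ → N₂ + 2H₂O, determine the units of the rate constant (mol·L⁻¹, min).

(mol·L⁻¹)⁻²·min⁻¹

Step 1: Overall order = 2 + 1 = 3.
Step 2: rate has units mol·L⁻¹·min⁻¹; [NO]^2[H₂]^1 has units (mol·L⁻¹)^3.
Step 3: k = rate/([NO]^2[H₂]^1), so units of k = (mol·L⁻¹)^(1-3)·min⁻¹ = (mol·L⁻¹)⁻²·min⁻¹.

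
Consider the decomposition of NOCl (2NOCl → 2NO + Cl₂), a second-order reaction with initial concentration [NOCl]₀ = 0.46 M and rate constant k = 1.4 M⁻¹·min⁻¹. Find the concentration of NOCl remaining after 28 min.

0.02417 M

Step 1: For a second-order reaction: 1/[NOCl] = 1/[NOCl]₀ + kt
Step 2: 1/[NOCl] = 1/0.46 + 1.4 × 28
Step 3: 1/[NOCl] = 2.174 + 39.2 = 41.37
Step 4: [NOCl] = 1/41.37 = 0.02417 M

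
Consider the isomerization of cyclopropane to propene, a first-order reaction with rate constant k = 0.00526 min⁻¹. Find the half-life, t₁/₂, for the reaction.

131.8 min

Step 1: For a first-order reaction, t₁/₂ = ln(2)/k
Step 2: t₁/₂ = ln(2)/0.00526
Step 3: t₁/₂ = 0.6931/0.00526 = 131.8 min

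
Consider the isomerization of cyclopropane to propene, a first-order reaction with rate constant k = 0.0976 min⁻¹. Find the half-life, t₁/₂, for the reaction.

7.102 min

Step 1: For a first-order reaction, t₁/₂ = ln(2)/k
Step 2: t₁/₂ = ln(2)/0.0976
Step 3: t₁/₂ = 0.6931/0.0976 = 7.102 min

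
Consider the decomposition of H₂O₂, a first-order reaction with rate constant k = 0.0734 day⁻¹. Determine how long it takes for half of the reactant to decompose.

9.443 day

Step 1: For a first-order reaction, t₁/₂ = ln(2)/k
Step 2: t₁/₂ = ln(2)/0.0734
Step 3: t₁/₂ = 0.6931/0.0734 = 9.443 day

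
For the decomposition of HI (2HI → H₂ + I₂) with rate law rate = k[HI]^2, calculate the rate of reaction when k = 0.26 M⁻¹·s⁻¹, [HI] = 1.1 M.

0.3146 M/s

Step 1: Identify the rate law: rate = k[HI]^2
Step 2: Substitute values: rate = 0.26 × (1.1)^2
Step 3: Calculate: rate = 0.26 × 1.21 = 0.3146 M/s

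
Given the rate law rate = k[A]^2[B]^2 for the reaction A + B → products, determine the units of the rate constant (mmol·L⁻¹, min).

(mmol·L⁻¹)⁻³·min⁻¹

Step 1: Overall order = 2 + 2 = 4.
Step 2: rate has units mmol·L⁻¹·min⁻¹; [A]^2[B]^2 has units (mmol·L⁻¹)^4.
Step 3: k = rate/([A]^2[B]^2), so units of k = (mmol·L⁻¹)^(1-4)·min⁻¹ = (mmol·L⁻¹)⁻³·min⁻¹.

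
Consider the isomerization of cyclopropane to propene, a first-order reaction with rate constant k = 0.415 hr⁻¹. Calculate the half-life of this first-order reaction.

1.67 hr

Step 1: For a first-order reaction, t₁/₂ = ln(2)/k
Step 2: t₁/₂ = ln(2)/0.415
Step 3: t₁/₂ = 0.6931/0.415 = 1.67 hr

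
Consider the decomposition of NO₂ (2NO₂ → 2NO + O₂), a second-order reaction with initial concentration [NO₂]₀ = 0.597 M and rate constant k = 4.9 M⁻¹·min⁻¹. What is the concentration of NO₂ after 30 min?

0.006726 M

Step 1: For a second-order reaction: 1/[NO₂] = 1/[NO₂]₀ + kt
Step 2: 1/[NO₂] = 1/0.597 + 4.9 × 30
Step 3: 1/[NO₂] = 1.675 + 147 = 148.7
Step 4: [NO₂] = 1/148.7 = 0.006726 M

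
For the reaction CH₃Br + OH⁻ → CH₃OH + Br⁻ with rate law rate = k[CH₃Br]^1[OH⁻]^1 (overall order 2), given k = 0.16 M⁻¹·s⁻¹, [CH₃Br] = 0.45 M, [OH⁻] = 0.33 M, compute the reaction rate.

0.02376 M/s

Step 1: The rate law is rate = k[CH₃Br]^1[OH⁻]^1, overall order = 1+1 = 2
Step 2: Substitute values: rate = 0.16 × (0.45)^1 × (0.33)^1
Step 3: rate = 0.16 × 0.45 × 0.33 = 0.02376 M/s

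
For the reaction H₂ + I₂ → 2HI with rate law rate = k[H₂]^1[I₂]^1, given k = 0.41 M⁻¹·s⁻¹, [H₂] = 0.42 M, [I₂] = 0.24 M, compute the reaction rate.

0.04133 M/s

Step 1: The rate law is rate = k[H₂]^1[I₂]^1
Step 2: Substitute: rate = 0.41 × (0.42)^1 × (0.24)^1
Step 3: rate = 0.41 × 0.42 × 0.24 = 0.041328 M/s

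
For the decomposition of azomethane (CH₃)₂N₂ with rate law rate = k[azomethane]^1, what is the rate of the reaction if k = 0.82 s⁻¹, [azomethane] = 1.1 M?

0.902 M/s

Step 1: Identify the rate law: rate = k[azomethane]^1
Step 2: Substitute values: rate = 0.82 × (1.1)^1
Step 3: Calculate: rate = 0.82 × 1.1 = 0.902 M/s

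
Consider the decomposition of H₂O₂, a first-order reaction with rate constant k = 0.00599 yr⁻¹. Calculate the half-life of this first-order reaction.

115.7 yr

Step 1: For a first-order reaction, t₁/₂ = ln(2)/k
Step 2: t₁/₂ = ln(2)/0.00599
Step 3: t₁/₂ = 0.6931/0.00599 = 115.7 yr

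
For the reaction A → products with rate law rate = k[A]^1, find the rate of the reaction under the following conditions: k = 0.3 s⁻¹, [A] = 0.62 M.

0.186 M/s

Step 1: Identify the rate law: rate = k[A]^1
Step 2: Substitute values: rate = 0.3 × (0.62)^1
Step 3: Calculate: rate = 0.3 × 0.62 = 0.186 M/s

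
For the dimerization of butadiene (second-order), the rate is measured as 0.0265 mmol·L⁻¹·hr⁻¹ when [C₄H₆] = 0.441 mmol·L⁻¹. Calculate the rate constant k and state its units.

0.1363 (mmol·L⁻¹)⁻¹·hr⁻¹

Step 1: rate = k[C₄H₆]^2, so k = rate / [C₄H₆]^2.
Step 2: k = 0.0265 / (0.441)^2 = 0.0265 / 0.1945.
Step 3: k = 0.1363 (mmol·L⁻¹)⁻¹·hr⁻¹.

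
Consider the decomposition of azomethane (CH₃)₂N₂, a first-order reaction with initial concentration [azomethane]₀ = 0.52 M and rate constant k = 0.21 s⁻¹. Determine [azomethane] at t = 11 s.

0.05162 M

Step 1: For a first-order reaction: [azomethane] = [azomethane]₀ × e^(-kt)
Step 2: [azomethane] = 0.52 × e^(-0.21 × 11)
Step 3: [azomethane] = 0.52 × e^(-2.31)
Step 4: [azomethane] = 0.52 × 0.0992613 = 0.05162 M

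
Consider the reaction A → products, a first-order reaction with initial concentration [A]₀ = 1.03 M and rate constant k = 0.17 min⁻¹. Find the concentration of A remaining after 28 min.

0.008823 M

Step 1: For a first-order reaction: [A] = [A]₀ × e^(-kt)
Step 2: [A] = 1.03 × e^(-0.17 × 28)
Step 3: [A] = 1.03 × e^(-4.76)
Step 4: [A] = 1.03 × 0.00856561 = 0.008823 M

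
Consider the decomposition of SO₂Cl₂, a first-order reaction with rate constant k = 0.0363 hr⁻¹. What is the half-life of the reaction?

19.09 hr

Step 1: For a first-order reaction, t₁/₂ = ln(2)/k
Step 2: t₁/₂ = ln(2)/0.0363
Step 3: t₁/₂ = 0.6931/0.0363 = 19.09 hr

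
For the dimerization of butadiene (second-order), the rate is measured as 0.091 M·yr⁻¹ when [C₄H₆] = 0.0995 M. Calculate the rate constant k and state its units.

9.192 M⁻¹·yr⁻¹

Step 1: rate = k[C₄H₆]^2, so k = rate / [C₄H₆]^2.
Step 2: k = 0.091 / (0.0995)^2 = 0.091 / 0.0099.
Step 3: k = 9.192 M⁻¹·yr⁻¹.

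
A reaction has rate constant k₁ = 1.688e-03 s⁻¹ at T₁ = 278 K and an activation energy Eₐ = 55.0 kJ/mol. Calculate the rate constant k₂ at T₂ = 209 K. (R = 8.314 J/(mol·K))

6.539e-07 s⁻¹

Step 1: Use the two-temperature Arrhenius form: ln(k₂/k₁) = -Eₐ/R × (1/T₂ - 1/T₁)
Step 2: Convert Eₐ to J/mol: 55.0 kJ/mol = 55000 J/mol
Step 3: 1/T₂ - 1/T₁ = 1/209 - 1/278 = 1.187567e-03 K⁻¹
Step 4: ln(k₂/k₁) = -55000/8.314 × 1.187567e-03 = -7.85617
Step 5: k₂ = k₁ × exp(-7.85617) = 1.688e-03 × 3.87355e-04 = 6.539e-07 s⁻¹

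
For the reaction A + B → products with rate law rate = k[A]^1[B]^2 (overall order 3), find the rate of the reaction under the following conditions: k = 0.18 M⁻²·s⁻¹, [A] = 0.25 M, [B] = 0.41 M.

0.007564 M/s

Step 1: The rate law is rate = k[A]^1[B]^2, overall order = 1+2 = 3
Step 2: Substitute values: rate = 0.18 × (0.25)^1 × (0.41)^2
Step 3: rate = 0.18 × 0.25 × 0.1681 = 0.0075645 M/s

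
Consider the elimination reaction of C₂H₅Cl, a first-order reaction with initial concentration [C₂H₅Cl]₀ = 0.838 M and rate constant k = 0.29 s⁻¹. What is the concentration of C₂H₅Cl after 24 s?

0.0007953 M

Step 1: For a first-order reaction: [C₂H₅Cl] = [C₂H₅Cl]₀ × e^(-kt)
Step 2: [C₂H₅Cl] = 0.838 × e^(-0.29 × 24)
Step 3: [C₂H₅Cl] = 0.838 × e^(-6.96)
Step 4: [C₂H₅Cl] = 0.838 × 0.000949097 = 0.0007953 M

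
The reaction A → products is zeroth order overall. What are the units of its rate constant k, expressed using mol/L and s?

mol/L·s⁻¹

Step 1: For overall order n, rate = k × (concentration)^n.
Step 2: Rate has units mol/L·s⁻¹; concentration term has units (mol/L)^0.
Step 3: k = rate / (concentration)^n, so units of k = (mol/L)^(1-0)·s⁻¹ = mol/L·s⁻¹.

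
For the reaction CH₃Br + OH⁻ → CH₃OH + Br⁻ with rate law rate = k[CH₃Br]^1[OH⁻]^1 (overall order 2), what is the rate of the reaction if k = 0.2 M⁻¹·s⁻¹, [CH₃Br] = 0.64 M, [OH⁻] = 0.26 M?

0.03328 M/s

Step 1: The rate law is rate = k[CH₃Br]^1[OH⁻]^1, overall order = 1+1 = 2
Step 2: Substitute values: rate = 0.2 × (0.64)^1 × (0.26)^1
Step 3: rate = 0.2 × 0.64 × 0.26 = 0.03328 M/s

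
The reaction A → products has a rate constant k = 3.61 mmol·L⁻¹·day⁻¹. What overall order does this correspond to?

zeroth order (0)

Step 1: The units of k for an nth-order reaction are (concentration)^(1-n)·(time)⁻¹.
Step 2: Here k has units mmol·L⁻¹·day⁻¹, so the concentration exponent is 1.
Step 3: 1 - n = 1 ⇒ n = 0. The reaction is zeroth order.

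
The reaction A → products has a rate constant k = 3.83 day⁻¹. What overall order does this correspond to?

first order (1)

Step 1: The units of k for an nth-order reaction are (concentration)^(1-n)·(time)⁻¹.
Step 2: Here k has units day⁻¹, so the concentration exponent is 0.
Step 3: 1 - n = 0 ⇒ n = 1. The reaction is first order.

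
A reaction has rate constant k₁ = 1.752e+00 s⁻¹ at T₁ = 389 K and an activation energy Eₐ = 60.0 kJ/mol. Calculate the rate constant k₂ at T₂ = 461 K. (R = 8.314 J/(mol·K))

3.176e+01 s⁻¹

Step 1: Use the two-temperature Arrhenius form: ln(k₂/k₁) = -Eₐ/R × (1/T₂ - 1/T₁)
Step 2: Convert Eₐ to J/mol: 60.0 kJ/mol = 60000 J/mol
Step 3: 1/T₂ - 1/T₁ = 1/461 - 1/389 = -4.014967e-04 K⁻¹
Step 4: ln(k₂/k₁) = -60000/8.314 × -4.014967e-04 = 2.89750
Step 5: k₂ = k₁ × exp(2.89750) = 1.752e+00 × 1.81288e+01 = 3.176e+01 s⁻¹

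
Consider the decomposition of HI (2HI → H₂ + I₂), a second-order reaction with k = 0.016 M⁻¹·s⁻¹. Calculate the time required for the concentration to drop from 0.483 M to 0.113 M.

423.7 s

Step 1: For second-order: t = (1/[HI] - 1/[HI]₀)/k
Step 2: t = (1/0.113 - 1/0.483)/0.016
Step 3: t = (8.85 - 2.07)/0.016
Step 4: t = 6.779/0.016 = 423.7 s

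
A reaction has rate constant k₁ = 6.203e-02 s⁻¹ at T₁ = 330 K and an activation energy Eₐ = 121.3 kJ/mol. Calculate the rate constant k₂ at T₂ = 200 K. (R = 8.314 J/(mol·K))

2.051e-14 s⁻¹

Step 1: Use the two-temperature Arrhenius form: ln(k₂/k₁) = -Eₐ/R × (1/T₂ - 1/T₁)
Step 2: Convert Eₐ to J/mol: 121.3 kJ/mol = 121300 J/mol
Step 3: 1/T₂ - 1/T₁ = 1/200 - 1/330 = 1.969697e-03 K⁻¹
Step 4: ln(k₂/k₁) = -121300/8.314 × 1.969697e-03 = -28.73758
Step 5: k₂ = k₁ × exp(-28.73758) = 6.203e-02 × 3.30695e-13 = 2.051e-14 s⁻¹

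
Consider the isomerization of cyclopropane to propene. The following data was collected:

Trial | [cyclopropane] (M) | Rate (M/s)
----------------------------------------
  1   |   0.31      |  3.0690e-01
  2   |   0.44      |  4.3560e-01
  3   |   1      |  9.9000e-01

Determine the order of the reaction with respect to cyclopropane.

first order (1)

Step 1: Compare trials to find order n where rate₂/rate₁ = ([cyclopropane]₂/[cyclopropane]₁)^n
Step 2: rate₂/rate₁ = 4.3560e-01/3.0690e-01 = 1.419
Step 3: [cyclopropane]₂/[cyclopropane]₁ = 0.44/0.31 = 1.419
Step 4: n = ln(1.419)/ln(1.419) = 1.00 ≈ 1
Step 5: The reaction is first order in cyclopropane.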